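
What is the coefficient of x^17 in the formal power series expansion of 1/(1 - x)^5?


The negative binomial / multiset identity is
1/(1 - x)^r = sum_{k>=0} C(k + r - 1, r - 1) x^k.
Here r = 5 and k = 17, so the coefficient is
C(17 + 4, 4) = C(21, 4)
= 5985

5985


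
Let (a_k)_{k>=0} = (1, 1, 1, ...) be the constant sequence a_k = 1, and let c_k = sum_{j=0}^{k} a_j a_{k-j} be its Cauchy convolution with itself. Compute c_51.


Since a_j = 1 for all j >= 0, the convolution sum becomes
c_k = sum_{j=0}^{k} 1 * 1 = 1 * (k + 1).
Equivalently, the generating function of (a_k) is 1/(1 - x) and its square is 1/(1 - x)^2 = sum_{k>=0} 1(k + 1) x^k.
For k = 51: 1 * 52 = 52.

52


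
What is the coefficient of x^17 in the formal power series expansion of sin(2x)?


The Maclaurin series is sin(t) = sum_{k>=0} (-1)^k t^(2k+1) / (2k+1)!, so substituting t = 2x, only odd powers of x are nonzero, with coefficient of x^(2k+1) equal to (-1)^k 2^(2k+1) / (2k+1)!.
Write 17 = 2*8 + 1, giving the coefficient (-1)^8 * 2^17 / 17! = 131072/355687428096000 = 4/10854718875.

4/10854718875


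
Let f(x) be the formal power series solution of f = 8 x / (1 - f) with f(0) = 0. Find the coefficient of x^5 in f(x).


Apply Lagrange inversion: f = 8 x * phi(f) with phi(t) = 1/(1 - t), so
[x^n] f = 8^n * (1/n) [t^(n-1)] phi(t)^n = 8^n * (1/n) [t^(n-1)] (1 - t)^(-n) = 8^n * (1/n) C(2n - 2, n - 1) = 8^n * C_{n-1}.
For n = 5: C_4 = C(8, 4) / 5 = 70/5 = 14.
With the 8^5 = 32768 factor, the coefficient is 32768 * 14 = 458752.

458752


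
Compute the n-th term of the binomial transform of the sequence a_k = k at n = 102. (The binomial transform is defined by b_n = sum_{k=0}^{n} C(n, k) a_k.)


With a_k = k, b_n = sum_{k=0}^{n} C(n, k) k. Using k * C(n, k) = n * C(n-1, k-1) gives b_n = n * sum_{k>=1} C(n-1, k-1) = n * 2^(n-1).
For n = 102: 102 * 2^101 = 102 * 2535301200456458802993406410752 = 258600722446558797905327453896704.

258600722446558797905327453896704


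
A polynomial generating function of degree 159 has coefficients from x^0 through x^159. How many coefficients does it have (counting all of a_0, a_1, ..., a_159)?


A polynomial of degree 159 takes the form a_0 + a_1 x + ... + a_159 x^159.
The number of coefficients is 159 + 1 = 160.

160


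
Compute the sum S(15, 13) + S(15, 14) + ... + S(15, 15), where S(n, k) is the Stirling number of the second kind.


By definition, S(n, k) counts partitions of an n-set into exactly k nonempty blocks.
Computing row n = 15 for k = 13..15:
S(15, k): 4550, 105, 1
Sum = 4656.

4656


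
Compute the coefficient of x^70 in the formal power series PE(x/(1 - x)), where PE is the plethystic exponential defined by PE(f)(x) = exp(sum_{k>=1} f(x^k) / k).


For f(x) = x/(1 - x) we have
sum_{k>=1} f(x^k) / k = sum_{k>=1} (1/k) * x^k / (1 - x^k) = sum_{k, m >= 1} x^(k m) / k,
which after exponentiating simplifies to
PE(x/(1 - x)) = prod_{k>=1} 1 / (1 - x^k).
This is the generating function for the partition function p(n), so the coefficient of x^70 is p(70).
Computing p(70) by dynamic programming over parts 1, 2, ..., 70: p(70) = 4087968.

4087968


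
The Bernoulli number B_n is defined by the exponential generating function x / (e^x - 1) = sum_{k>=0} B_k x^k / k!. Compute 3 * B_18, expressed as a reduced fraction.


Bernoulli numbers can also be computed recursively via B_0 = 1 and sum_{j=0}^{m} C(m+1, j) B_j = 0 for m >= 1. Odd-index Bernoulli numbers vanish for k >= 3.
Computing B_18 = 43867/798, so 3 * B_18 = 3 * 43867/798 = 43867/266.

43867/266


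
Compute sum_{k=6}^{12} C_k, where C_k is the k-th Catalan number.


C_6 through C_12: 132, 429, 1430, 4862, 16796, 58786, 208012
Sum = 132 + 429 + 1430 + 4862 + 16796 + 58786 + 208012
= 290447

290447


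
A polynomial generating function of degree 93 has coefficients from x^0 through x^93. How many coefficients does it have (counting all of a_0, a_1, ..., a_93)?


A polynomial of degree 93 takes the form a_0 + a_1 x + ... + a_93 x^93.
The number of coefficients is 93 + 1 = 94.

94


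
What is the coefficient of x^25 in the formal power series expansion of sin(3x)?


The Maclaurin series is sin(t) = sum_{k>=0} (-1)^k t^(2k+1) / (2k+1)!, so substituting t = 3x, only odd powers of x are nonzero, with coefficient of x^(2k+1) equal to (-1)^k 3^(2k+1) / (2k+1)!.
Write 25 = 2*12 + 1, giving the coefficient (-1)^12 * 3^25 / 25! = 847288609443/15511210043330985984000000 = 14348907/262683704098816000000.

14348907/262683704098816000000


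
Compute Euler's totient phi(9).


phi(n) counts integers in [1, n] coprime to n. Using the multiplicative formula phi(n) = n * prod_{p | n} (1 - 1/p):
9 = 3^2, so
phi(9) = 9 * (1 - 1/3) = 6.

6


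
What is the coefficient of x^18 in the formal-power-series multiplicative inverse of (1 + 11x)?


The inverse is 1/(1 + 11x). Apply the geometric identity 1/(1 - y) = sum_{k>=0} y^k with y = -11x:
1/(1 + 11x) = sum_{k>=0} (-11)^k x^k.
So the coefficient of x^18 is (-11)^18 = 5559917313492231481.

5559917313492231481


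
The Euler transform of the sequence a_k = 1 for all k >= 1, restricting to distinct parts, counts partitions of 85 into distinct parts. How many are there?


Partitions of 85 into distinct parts can be computed via generating function.
Product (1+x)(1+x^2)(1+x^3)...
The coefficient of x^85 = 121792

121792


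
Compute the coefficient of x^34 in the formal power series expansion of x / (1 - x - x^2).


Let f(x) = sum_{k>=0} a_k x^k. Multiplying f(x) * (1 - x - x^2) = x and matching coefficients gives a_0 = 0, a_1 = 1, and a_k = a_{k-1} + a_{k-2} for k >= 2. These are the Fibonacci numbers F_k.
Iterating from F_0 = 0, F_1 = 1:
F_0=0, F_1=1, F_2=1, F_3=2, F_4=3, F_5=5, F_6=8, F_7=13, F_8=21, F_9=34, ...
F_34 = 5702887.

5702887


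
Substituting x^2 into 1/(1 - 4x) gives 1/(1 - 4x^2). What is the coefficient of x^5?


Since 1/(1 - 4x^2) only has even powers of x,
the coefficient of x^5 (odd) is 0.

0


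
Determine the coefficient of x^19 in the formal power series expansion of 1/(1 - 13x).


The geometric series identity gives 1/(1 - c x) = sum_{k>=0} c^k x^k, so the coefficient of x^k is c^k.
Here c = 13 and k = 19.
Computing: 13^19 = 1461920290375446110677

1461920290375446110677


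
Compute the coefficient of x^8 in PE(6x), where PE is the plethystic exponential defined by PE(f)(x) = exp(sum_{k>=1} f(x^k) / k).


With f(x) = 6x, the exponent is sum_{k>=1} 6 x^k / k = 6 * (-ln(1 - x)). Exponentiating:
PE(6x) = exp(-6 ln(1 - x)) = 1/(1 - x)^6.
By the negative binomial expansion, [x^n] 1/(1 - x)^6 = C(n + 5, 5).
For n = 8: C(13, 5) = 1287.

1287


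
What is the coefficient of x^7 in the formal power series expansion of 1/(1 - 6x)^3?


The general identity 1/(1 - c x)^r = sum_{k>=0} c^k C(k + r - 1, r - 1) x^k follows by substituting y = c x into 1/(1 - y)^r = sum_{k>=0} C(k + r - 1, r - 1) y^k.
For c = 6, r = 3, k = 7:
6^7 * C(9, 2) = 279936 * 36 = 10077696.

10077696


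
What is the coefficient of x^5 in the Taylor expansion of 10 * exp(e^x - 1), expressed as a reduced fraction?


exp(e^x - 1) = sum_{k>=0} Bell_k x^k / k!, where Bell_k is the k-th Bell number.
So the coefficient of x^5 is 10 * Bell_5 / 5!.
Computing: Bell_5 = 52 and 5! = 120, giving
10 * 52/120 = 13/3.

13/3


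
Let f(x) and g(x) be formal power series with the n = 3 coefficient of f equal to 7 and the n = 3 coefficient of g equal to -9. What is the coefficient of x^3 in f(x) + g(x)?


Addition of formal power series is termwise.
The coefficient of x^3 in f + g = 7 + -9
= -2

-2


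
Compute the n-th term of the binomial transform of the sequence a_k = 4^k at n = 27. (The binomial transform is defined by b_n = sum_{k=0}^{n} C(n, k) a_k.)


With a_k = 4^k, b_n = sum_{k=0}^{n} C(n, k) 4^k = (1 + 4)^n by the binomial theorem.
For n = 27: (1 + 4)^27 = 5^27 = 7450580596923828125.

7450580596923828125


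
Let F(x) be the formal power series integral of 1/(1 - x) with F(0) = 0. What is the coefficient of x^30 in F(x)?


1/(1 - x) = sum_{k>=0} x^k. Integrating termwise and using F(0) = 0 gives
F(x) = sum_{k>=0} x^(k+1) / (k+1) = sum_{m>=1} x^m / m = -ln(1 - x).
So the coefficient of x^30 is 1/30 = 1/30.

1/30


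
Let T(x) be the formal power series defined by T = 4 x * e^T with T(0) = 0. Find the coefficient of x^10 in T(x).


Apply the Lagrange inversion formula: if T = 4 x * phi(T) with phi(t) = e^t, then
[x^n] T = 4^n * (1/n) [t^(n-1)] phi(t)^n = 4^n * (1/n) [t^(n-1)] e^(n t) = 4^n * (1/n) * n^(n-1) / (n-1)! = 4^n * n^(n-1) / n!.
When c = 1 this is the Cayley count of rooted labeled trees on n vertices, divided by n!.
For n = 10: 4^10 * 10^9 / 10! = 1048576 * 1000000000/3628800 = 163840000000/567.

163840000000/567


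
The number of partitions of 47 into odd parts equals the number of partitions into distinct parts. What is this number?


Computing partitions of 47 into odd parts (1, 3, 5, ...):
Using the generating function prod_{k>=0} 1/(1-x^(2k+1)),
the count is 2590

2590


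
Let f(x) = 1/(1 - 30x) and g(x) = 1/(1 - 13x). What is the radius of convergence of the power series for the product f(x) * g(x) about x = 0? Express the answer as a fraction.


The radius of 1/(1 - 30x) is 1/30 (nearest singularity at x = 1/30), and the radius of 1/(1 - 13x) is 1/13.
The product f(x)*g(x) = 1/((1 - 30x)(1 - 13x)) has singularities at both 1/30 and 1/13, so its radius of convergence is the distance to the nearest one:
min(1/30, 1/13) = 1/30.

1/30


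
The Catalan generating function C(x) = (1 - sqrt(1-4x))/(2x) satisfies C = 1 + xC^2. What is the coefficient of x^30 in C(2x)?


Substituting x -> 2x scales the n-th coefficient by 2^n, so [x^30] C(2x) = 2^30 * C_30.
C_30 = C(2*30, 30)/(31) = 118264581564861424/31 = 3814986502092304.
So 2^30 * 3814986502092304 = 1073741824 * 3814986502092304 = 4096310565291970313322496.

4096310565291970313322496


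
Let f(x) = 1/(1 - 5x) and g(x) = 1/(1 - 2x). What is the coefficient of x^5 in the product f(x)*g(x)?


The coefficient of x^n in f*g is the Cauchy product: sum_{k=0}^{n} a^k * b^(n-k).
With a=5, b=2, n=5:
sum_{k=0}^{5} 5^k * 2^(5-k)
= 5187

5187


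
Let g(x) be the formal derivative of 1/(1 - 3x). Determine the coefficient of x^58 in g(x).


Differentiate termwise: d/dx sum_{k>=0} 3^k x^k = sum_{k>=1} k 3^k x^(k-1) = sum_{j>=0} (j+1) 3^(j+1) x^j.
Equivalently, d/dx [1/(1 - 3x)] = 3/(1 - 3x)^2.
For j = 58: 59 * 3^59 = 59 * 14130386091738734504764811067 = 833692779412585335781123852953.

833692779412585335781123852953


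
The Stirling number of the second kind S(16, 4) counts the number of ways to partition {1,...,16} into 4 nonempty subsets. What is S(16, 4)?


Using the explicit formula S(n,k) = (1/k!) sum_{j=0}^{k} (-1)^(k-j) C(k,j) j^n:
S(16, 4) = 171798901
Equivalently, S(n,k) is n! times the coefficient of x^n in the EGF (e^x - 1)^k / k!.

171798901


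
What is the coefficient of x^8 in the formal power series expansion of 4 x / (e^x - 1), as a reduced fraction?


The exponential generating function for Bernoulli numbers is
x / (e^x - 1) = sum_{k>=0} B_k x^k / k!.
So the coefficient of x^8 in 4 x / (e^x - 1) is 4 B_8 / 8!.
Computing: B_8 = -1/30, 8! = 40320, giving
4 * -1/30 / 40320 = -1/302400.

-1/302400


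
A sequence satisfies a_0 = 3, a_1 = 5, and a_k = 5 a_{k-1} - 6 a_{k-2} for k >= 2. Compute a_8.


The characteristic equation is t^2 - 5 t + 6 = 0, with roots r_1 = 3 and r_2 = 2 (so c_1 = r_1 + r_2, c_2 = -r_1 r_2 as required).
One can use the closed form a_n = A r_1^n + B r_2^n, but direct iteration is more reliable:
a_0 = 3, a_1 = 5, a_2 = 7, a_3 = 5, a_4 = -17, a_5 = -115, a_6 = -473, a_7 = -1675, a_8 = -5537.
So a_8 = -5537.

-5537


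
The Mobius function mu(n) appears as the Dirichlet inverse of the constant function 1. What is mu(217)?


217 = 7 * 31 (all distinct primes).
mu(217) = (-1)^2 = 1

1


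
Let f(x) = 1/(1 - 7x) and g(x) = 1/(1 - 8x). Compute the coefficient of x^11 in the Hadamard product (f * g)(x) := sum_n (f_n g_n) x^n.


f has coefficients f_k = 7^k and g has coefficients g_k = 8^k, so the Hadamard product has coefficient (f*g)_k = 7^k * 8^k = 56^k.
For k = 11: 56^11 = 16985107389382393856.

16985107389382393856


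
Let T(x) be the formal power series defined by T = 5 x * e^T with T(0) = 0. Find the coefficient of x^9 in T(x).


Apply the Lagrange inversion formula: if T = 5 x * phi(T) with phi(t) = e^t, then
[x^n] T = 5^n * (1/n) [t^(n-1)] phi(t)^n = 5^n * (1/n) [t^(n-1)] e^(n t) = 5^n * (1/n) * n^(n-1) / (n-1)! = 5^n * n^(n-1) / n!.
When c = 1 this is the Cayley count of rooted labeled trees on n vertices, divided by n!.
For n = 9: 5^9 * 9^8 / 9! = 1953125 * 43046721/362880 = 207594140625/896.

207594140625/896


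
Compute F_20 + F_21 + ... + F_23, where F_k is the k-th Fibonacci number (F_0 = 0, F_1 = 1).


Use the identity sum_{k=0}^{N} F_k = F_{N+2} - 1 (which follows from F_{k+2} - F_{k+1} = F_k). Then
sum_{k=20}^{23} F_k = (F_{25} - 1) - (F_{21} - 1) = F_{25} - F_{21}.
Computing: F_{25} = 75025, F_{21} = 10946, so
Sum = 75025 - 10946 = 64079.

64079


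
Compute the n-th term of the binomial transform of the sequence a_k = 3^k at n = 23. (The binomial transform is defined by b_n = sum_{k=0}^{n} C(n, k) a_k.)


With a_k = 3^k, b_n = sum_{k=0}^{n} C(n, k) 3^k = (1 + 3)^n by the binomial theorem.
For n = 23: (1 + 3)^23 = 4^23 = 70368744177664.

70368744177664


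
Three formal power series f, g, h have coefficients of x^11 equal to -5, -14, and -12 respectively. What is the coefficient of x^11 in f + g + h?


Series addition is componentwise:
-5 + -14 + -12
= -31

-31


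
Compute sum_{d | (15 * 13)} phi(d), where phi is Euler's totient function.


First, 15 * 13 = 195. One classical identity is sum_{d | n} phi(d) = n (each k in [1, n] has a unique gcd with n, and among the k's with gcd(k, n) = n/d there are phi(d) of them). So the sum equals 195. We also verify directly:
Divisors of 195: 1, 3, 5, 13, 15, 39, 65, 195.
phi values: 1, 2, 4, 12, 8, 24, 48, 96.
Sum = 195.

195


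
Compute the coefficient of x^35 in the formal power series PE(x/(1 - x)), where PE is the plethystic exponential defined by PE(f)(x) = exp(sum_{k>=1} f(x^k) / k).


For f(x) = x/(1 - x) we have
sum_{k>=1} f(x^k) / k = sum_{k>=1} (1/k) * x^k / (1 - x^k) = sum_{k, m >= 1} x^(k m) / k,
which after exponentiating simplifies to
PE(x/(1 - x)) = prod_{k>=1} 1 / (1 - x^k).
This is the generating function for the partition function p(n), so the coefficient of x^35 is p(35).
Computing p(35) by dynamic programming over parts 1, 2, ..., 35: p(35) = 14883.

14883


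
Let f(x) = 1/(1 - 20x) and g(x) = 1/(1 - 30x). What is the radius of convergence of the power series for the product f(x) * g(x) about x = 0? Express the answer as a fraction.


The radius of 1/(1 - 20x) is 1/20 (nearest singularity at x = 1/20), and the radius of 1/(1 - 30x) is 1/30.
The product f(x)*g(x) = 1/((1 - 20x)(1 - 30x)) has singularities at both 1/20 and 1/30, so its radius of convergence is the distance to the nearest one:
min(1/20, 1/30) = 1/30.

1/30


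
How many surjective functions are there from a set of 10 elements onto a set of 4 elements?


By inclusion-exclusion on which target elements are missed, the number of surjections from an n-set onto a k-set is
surj(n, k) = sum_{j=0}^{k} (-1)^j C(k, j) (k - j)^n.
Equivalently surj(n, k) = k! * S(n, k), where S(n, k) is the Stirling number of the second kind.
For n = 10, k = 4:
S(10, 4) = 34105, so
surj = 4! * 34105 = 24 * 34105 = 818520.

818520


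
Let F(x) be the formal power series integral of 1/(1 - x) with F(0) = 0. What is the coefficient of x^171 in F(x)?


1/(1 - x) = sum_{k>=0} x^k. Integrating termwise and using F(0) = 0 gives
F(x) = sum_{k>=0} x^(k+1) / (k+1) = sum_{m>=1} x^m / m = -ln(1 - x).
So the coefficient of x^171 is 1/171 = 1/171.

1/171


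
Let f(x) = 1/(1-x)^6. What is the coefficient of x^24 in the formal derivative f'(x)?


Differentiate: d/dx [ 1/(1-x)^r ] = r / (1-x)^(r+1).
Here r = 6, so f'(x) = 6 / (1-x)^7.
The expansion of 1/(1-x)^(r+1) has coefficient of x^n equal to C(n+r, r).
So the coefficient of x^24 in f'(x) is
6 * C(30, 6) = 6 * 593775 = 3562650

3562650


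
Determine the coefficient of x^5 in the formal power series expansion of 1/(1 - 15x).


The geometric series identity gives 1/(1 - c x) = sum_{k>=0} c^k x^k, so the coefficient of x^k is c^k.
Here c = 15 and k = 5.
Computing: 15^5 = 759375

759375


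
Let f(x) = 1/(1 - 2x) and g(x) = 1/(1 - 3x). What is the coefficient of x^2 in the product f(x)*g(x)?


The coefficient of x^n in f*g is the Cauchy product: sum_{k=0}^{n} a^k * b^(n-k).
With a=2, b=3, n=2:
sum_{k=0}^{2} 2^k * 3^(2-k)
= 19

19


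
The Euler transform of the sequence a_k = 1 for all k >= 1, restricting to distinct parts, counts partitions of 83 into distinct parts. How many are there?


Partitions of 83 into distinct parts can be computed via generating function.
Product (1+x)(1+x^2)(1+x^3)...
The coefficient of x^83 = 101698

101698


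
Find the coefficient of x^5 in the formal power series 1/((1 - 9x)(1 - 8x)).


By partial fractions or Cauchy convolution:
The coefficient equals sum_{k=0}^{5} 9^k * 8^(5-k).
= 269297

269297


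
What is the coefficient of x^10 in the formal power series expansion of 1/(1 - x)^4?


The expansion 1/(1 - x)^r = sum_{k>=0} C(k + r - 1, r - 1) x^k follows from the multiset / negative-binomial theorem (or from repeated differentiation of the geometric series).
For r = 4 and k = 10:
C(13, 3) = 6227020800 / (6 * 3628800) = 286.

286


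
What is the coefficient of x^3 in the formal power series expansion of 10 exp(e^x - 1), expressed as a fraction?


exp(e^x - 1) is the exponential generating function for the Bell numbers Bell_k: exp(e^x - 1) = sum_{k>=0} Bell_k x^k / k!.
So the coefficient of x^3 in 10 exp(e^x - 1) is 10 Bell_3 / 3!.
Computing: Bell_3 = 5 and 3! = 6, giving
10 * 5/6 = 25/3.

25/3


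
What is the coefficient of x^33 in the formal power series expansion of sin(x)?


The Maclaurin series is sin(t) = sum_{k>=0} (-1)^k t^(2k+1) / (2k+1)!, so substituting t = x, only odd powers of x are nonzero, with coefficient of x^(2k+1) equal to (-1)^k / (2k+1)!.
Write 33 = 2*16 + 1, giving the coefficient (-1)^16 / 33! = 1/8683317618811886495518194401280000000 = 1/8683317618811886495518194401280000000.

1/8683317618811886495518194401280000000


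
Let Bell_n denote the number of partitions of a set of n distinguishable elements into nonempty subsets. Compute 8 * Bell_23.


Bell_23 can be computed from the Bell triangle or from Dobinski's identity Bell_n = (1/e) * sum_{k>=0} k^n / k!.
Computing Bell_23 = 44152005855084346.
Then 8 * 44152005855084346 = 353216046840674768.

353216046840674768


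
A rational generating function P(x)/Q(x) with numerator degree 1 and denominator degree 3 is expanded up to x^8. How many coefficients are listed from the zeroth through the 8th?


Expanding up to x^8 gives the coefficients for x^0, x^1, ..., x^8.
That is 8 + 1 = 9 coefficients in total.

9


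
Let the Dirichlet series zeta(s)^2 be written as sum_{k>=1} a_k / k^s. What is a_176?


The Dirichlet convolution of the constant function 1 with itself gives (1 * 1)(k) = sum_{d | k} 1 = d(k), the number of positive divisors of k.
Since zeta(s) = sum_{k>=1} 1/k^s, we have zeta(s)^2 = sum_{k>=1} d(k)/k^s, so a_k = d(k).
For k = 176: the divisors are 1, 2, 4, 8, 11, 16, 22, 44, 88, 176.
Count = 10.

10


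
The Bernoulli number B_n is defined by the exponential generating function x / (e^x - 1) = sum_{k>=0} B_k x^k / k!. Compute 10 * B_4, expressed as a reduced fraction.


Bernoulli numbers can also be computed recursively via B_0 = 1 and sum_{j=0}^{m} C(m+1, j) B_j = 0 for m >= 1. Odd-index Bernoulli numbers vanish for k >= 3.
Computing B_4 = -1/30, so 10 * B_4 = 10 * -1/30 = -1/3.

-1/3


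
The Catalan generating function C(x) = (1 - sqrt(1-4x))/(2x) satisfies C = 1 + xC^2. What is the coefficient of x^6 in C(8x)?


Substituting x -> 8x scales the n-th coefficient by 8^n, so [x^6] C(8x) = 8^6 * C_6.
C_6 = C(2*6, 6)/(7) = 924/7 = 132.
So 8^6 * 132 = 262144 * 132 = 34603008.

34603008


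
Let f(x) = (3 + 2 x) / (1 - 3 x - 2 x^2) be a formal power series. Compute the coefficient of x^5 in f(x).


Write f(x) = sum_{k>=0} a_k x^k. Multiplying both sides by 1 - 3 x - 2 x^2 gives
(1 - 3 x - 2 x^2) sum_{k>=0} a_k x^k = 3 + 2 x.
Matching coefficients:
 x^0: a_0 = 3
 x^1: a_1 - 3 a_0 = 2  =>  a_1 = 3*3 + 2 = 11
 x^k (k >= 2): a_k = 3 a_{k-1} + 2 a_{k-2}.
Iterating: a_2 = 39, a_3 = 139, a_4 = 495, a_5 = 1763.
So the coefficient of x^5 is 1763.

1763


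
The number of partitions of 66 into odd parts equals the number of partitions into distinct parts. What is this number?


Computing partitions of 66 into odd parts (1, 3, 5, ...):
Using the generating function prod_{k>=0} 1/(1-x^(2k+1)),
the count is 20132

20132


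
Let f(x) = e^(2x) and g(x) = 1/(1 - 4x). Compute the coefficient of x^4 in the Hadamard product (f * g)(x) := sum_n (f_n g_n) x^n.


Expanding: f_k = 2^k/k! (from e^(2x)) and g_k = 4^k (from 1/(1 - 4x)). So the Hadamard coefficient (f * g)_k = 2^k 4^k / k! = (8)^k / k!.
For k = 4: 8^4/4! = 4096/24 = 512/3.

512/3


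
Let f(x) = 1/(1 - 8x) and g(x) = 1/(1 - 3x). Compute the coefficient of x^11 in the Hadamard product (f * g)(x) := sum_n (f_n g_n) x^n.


f has coefficients f_k = 8^k and g has coefficients g_k = 3^k, so the Hadamard product has coefficient (f*g)_k = 8^k * 3^k = 24^k.
For k = 11: 24^11 = 1521681143169024.

1521681143169024


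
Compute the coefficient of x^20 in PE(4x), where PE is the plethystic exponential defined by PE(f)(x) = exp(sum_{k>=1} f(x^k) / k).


With f(x) = 4x, the exponent is sum_{k>=1} 4 x^k / k = 4 * (-ln(1 - x)). Exponentiating:
PE(4x) = exp(-4 ln(1 - x)) = 1/(1 - x)^4.
By the negative binomial expansion, [x^n] 1/(1 - x)^4 = C(n + 3, 3).
For n = 20: C(23, 3) = 1771.

1771


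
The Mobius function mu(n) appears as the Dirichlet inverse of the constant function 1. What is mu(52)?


52 has a squared prime factor, so mu(52) = 0.
Factorization reveals a repeated prime.

0


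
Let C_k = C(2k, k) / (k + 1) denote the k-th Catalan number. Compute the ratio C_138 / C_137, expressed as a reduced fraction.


Using C_k = (2k)! / (k! (k+1)!), the ratio C_{k+1}/C_k simplifies to
C_{k+1}/C_k = [(2k+2)! / ((k+1)! (k+2)!)] * [k! (k+1)! / (2k)!]
 = (2k+2)(2k+1) / ((k+1)(k+2)) = 2(2k+1) / (k+2).
For k = 137: 2(2*137 + 1) / (137 + 2) = 550/139 = 550/139.

550/139


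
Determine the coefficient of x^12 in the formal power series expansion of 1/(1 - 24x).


The geometric series identity gives 1/(1 - c x) = sum_{k>=0} c^k x^k, so the coefficient of x^k is c^k.
Here c = 24 and k = 12.
Computing: 24^12 = 36520347436056576

36520347436056576


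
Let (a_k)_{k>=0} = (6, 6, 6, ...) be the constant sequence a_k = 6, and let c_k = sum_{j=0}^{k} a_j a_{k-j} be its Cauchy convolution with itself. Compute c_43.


Since a_j = 6 for all j >= 0, the convolution sum becomes
c_k = sum_{j=0}^{k} 6 * 6 = 36 * (k + 1).
Equivalently, the generating function of (a_k) is 6/(1 - x) and its square is 36/(1 - x)^2 = sum_{k>=0} 36(k + 1) x^k.
For k = 43: 36 * 44 = 1584.

1584


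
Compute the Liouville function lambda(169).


The Liouville function is lambda(k) = (-1)^Omega(k), where Omega(k) counts the prime factors of k with multiplicity.
Factoring: 169 = 13 * 13, so Omega(169) = 2.
lambda(169) = (-1)^2 = 1.

1


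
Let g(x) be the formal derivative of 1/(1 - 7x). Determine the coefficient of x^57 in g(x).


Differentiate termwise: d/dx sum_{k>=0} 7^k x^k = sum_{k>=1} k 7^k x^(k-1) = sum_{j>=0} (j+1) 7^(j+1) x^j.
Equivalently, d/dx [1/(1 - 7x)] = 7/(1 - 7x)^2.
For j = 57: 58 * 7^58 = 58 * 10367793076318844190248738727596255138212949486449 = 601331998426492963034426846200582798016351070214042.

601331998426492963034426846200582798016351070214042


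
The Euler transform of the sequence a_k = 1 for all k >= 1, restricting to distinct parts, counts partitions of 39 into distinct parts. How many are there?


Partitions of 39 into distinct parts can be computed via generating function.
Product (1+x)(1+x^2)(1+x^3)...
The coefficient of x^39 = 982

982


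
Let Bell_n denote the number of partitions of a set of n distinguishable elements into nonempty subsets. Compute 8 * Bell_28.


Bell_28 can be computed from the Bell triangle or from Dobinski's identity Bell_n = (1/e) * sum_{k>=0} k^n / k!.
Computing Bell_28 = 6160539404599934652455.
Then 8 * 6160539404599934652455 = 49284315236799477219640.

49284315236799477219640


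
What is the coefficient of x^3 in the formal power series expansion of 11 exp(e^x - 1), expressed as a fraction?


exp(e^x - 1) is the exponential generating function for the Bell numbers Bell_k: exp(e^x - 1) = sum_{k>=0} Bell_k x^k / k!.
So the coefficient of x^3 in 11 exp(e^x - 1) is 11 Bell_3 / 3!.
Computing: Bell_3 = 5 and 3! = 6, giving
11 * 5/6 = 55/6.

55/6


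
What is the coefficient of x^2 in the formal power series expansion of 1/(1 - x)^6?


The expansion 1/(1 - x)^r = sum_{k>=0} C(k + r - 1, r - 1) x^k follows from the multiset / negative-binomial theorem (or from repeated differentiation of the geometric series).
For r = 6 and k = 2:
C(7, 5) = 5040 / (120 * 2) = 21.

21


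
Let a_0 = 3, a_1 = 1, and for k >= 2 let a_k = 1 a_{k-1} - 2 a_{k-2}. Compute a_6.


Iterating the recurrence forward:
a_0 = 3
a_1 = 1
a_2 = 1*1 - 2*3 = -5
a_3 = 1*-5 - 2*1 = -7
a_4 = 1*-7 - 2*-5 = 3
a_5 = 1*3 - 2*-7 = 17
a_6 = 1*17 - 2*3 = 11
So a_6 = 11.

11


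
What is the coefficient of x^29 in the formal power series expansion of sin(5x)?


The Maclaurin series is sin(t) = sum_{k>=0} (-1)^k t^(2k+1) / (2k+1)!, so substituting t = 5x, only odd powers of x are nonzero, with coefficient of x^(2k+1) equal to (-1)^k 5^(2k+1) / (2k+1)!.
Write 29 = 2*14 + 1, giving the coefficient (-1)^14 * 5^29 / 29! = 186264514923095703125/8841761993739701954543616000000 = 11920928955078125/565872767599340925090791424.

11920928955078125/565872767599340925090791424


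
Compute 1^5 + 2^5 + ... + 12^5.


This power sum has a closed form given by Faulhaber's formula
sum_{k=1}^{m} k^p = (1 / (p + 1)) * sum_{j=0}^{p} C(p + 1, j) B_j m^(p + 1 - j),
but for small m direct computation is fastest:
1 + 32 + 243 + 1024 + 3125 + 7776 + 16807 + 32768 + 59049 + 100000 + 161051 + 248832 = 630708.

630708


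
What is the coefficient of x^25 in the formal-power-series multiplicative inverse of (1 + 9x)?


The inverse is 1/(1 + 9x). Apply the geometric identity 1/(1 - y) = sum_{k>=0} y^k with y = -9x:
1/(1 + 9x) = sum_{k>=0} (-9)^k x^k.
So the coefficient of x^25 is (-9)^25 = -717897987691852588770249.

-717897987691852588770249


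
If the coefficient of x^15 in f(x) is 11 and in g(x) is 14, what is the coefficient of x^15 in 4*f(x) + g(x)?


Scalar multiplication scales coefficients: 4 * 11 = 44.
Then add the g coefficient: 44 + 14
= 58

58


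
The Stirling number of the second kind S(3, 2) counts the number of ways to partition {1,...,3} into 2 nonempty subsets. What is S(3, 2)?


Using the explicit formula S(n,k) = (1/k!) sum_{j=0}^{k} (-1)^(k-j) C(k,j) j^n:
S(3, 2) = 3
Equivalently, S(n,k) is n! times the coefficient of x^n in the EGF (e^x - 1)^k / k!.

3


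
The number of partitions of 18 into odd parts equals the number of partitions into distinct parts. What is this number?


Computing partitions of 18 into odd parts (1, 3, 5, ...):
Using the generating function prod_{k>=0} 1/(1-x^(2k+1)),
the count is 46

46


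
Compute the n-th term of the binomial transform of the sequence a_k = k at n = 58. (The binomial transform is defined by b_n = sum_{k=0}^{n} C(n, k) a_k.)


With a_k = k, b_n = sum_{k=0}^{n} C(n, k) k. Using k * C(n, k) = n * C(n-1, k-1) gives b_n = n * sum_{k>=1} C(n-1, k-1) = n * 2^(n-1).
For n = 58: 58 * 2^57 = 58 * 144115188075855872 = 8358680908399640576.

8358680908399640576


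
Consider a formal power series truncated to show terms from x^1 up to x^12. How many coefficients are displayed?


From x^1 to x^12 inclusive, the count is 12 - 1 + 1 = 12.

12


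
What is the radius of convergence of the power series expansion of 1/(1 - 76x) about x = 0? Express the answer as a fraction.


Expanding 1/(1 - 76x) = sum_{k>=0} 76^k x^k, the series converges when |76x| < 1, i.e., |x| < 1/76.
So the radius of convergence is 1/76 = 1/76.

1/76


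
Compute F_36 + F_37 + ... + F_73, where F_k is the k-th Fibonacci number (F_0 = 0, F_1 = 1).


Use the identity sum_{k=0}^{N} F_k = F_{N+2} - 1 (which follows from F_{k+2} - F_{k+1} = F_k). Then
sum_{k=36}^{73} F_k = (F_{75} - 1) - (F_{37} - 1) = F_{75} - F_{37}.
Computing: F_{75} = 2111485077978050, F_{37} = 24157817, so
Sum = 2111485077978050 - 24157817 = 2111485053820233.

2111485053820233


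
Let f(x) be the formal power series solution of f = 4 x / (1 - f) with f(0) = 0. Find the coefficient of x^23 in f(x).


Apply Lagrange inversion: f = 4 x * phi(f) with phi(t) = 1/(1 - t), so
[x^n] f = 4^n * (1/n) [t^(n-1)] phi(t)^n = 4^n * (1/n) [t^(n-1)] (1 - t)^(-n) = 4^n * (1/n) C(2n - 2, n - 1) = 4^n * C_{n-1}.
For n = 23: C_22 = C(44, 22) / 23 = 2104098963720/23 = 91482563640.
With the 4^23 = 70368744177664 factor, the coefficient is 70368744177664 * 91482563640 = 6437513117500026346536960.

6437513117500026346536960


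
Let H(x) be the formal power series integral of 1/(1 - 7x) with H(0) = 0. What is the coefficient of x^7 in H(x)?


1/(1 - 7x) = sum_{k>=0} 7^k x^k. Integrating termwise with H(0) = 0:
H(x) = sum_{k>=0} 7^k x^(k+1) / (k+1) = sum_{m>=1} 7^(m-1) x^m / m.
For m = 7: 7^6/7 = 117649/7 = 16807.

16807


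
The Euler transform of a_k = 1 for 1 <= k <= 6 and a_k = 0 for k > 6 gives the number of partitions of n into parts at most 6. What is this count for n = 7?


Partitions of 7 into parts at most 6:
Using generating function (1-x)^(-1)(1-x^2)^(-1)...(1-x^6)^(-1),
the coefficient of x^7 = 14

14


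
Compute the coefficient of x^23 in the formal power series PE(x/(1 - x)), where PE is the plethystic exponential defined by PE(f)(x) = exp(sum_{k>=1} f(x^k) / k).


For f(x) = x/(1 - x) we have
sum_{k>=1} f(x^k) / k = sum_{k>=1} (1/k) * x^k / (1 - x^k) = sum_{k, m >= 1} x^(k m) / k,
which after exponentiating simplifies to
PE(x/(1 - x)) = prod_{k>=1} 1 / (1 - x^k).
This is the generating function for the partition function p(n), so the coefficient of x^23 is p(23).
Computing p(23) by dynamic programming over parts 1, 2, ..., 23: p(23) = 1255.

1255


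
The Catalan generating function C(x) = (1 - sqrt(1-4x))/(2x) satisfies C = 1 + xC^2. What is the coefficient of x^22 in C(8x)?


Substituting x -> 8x scales the n-th coefficient by 8^n, so [x^22] C(8x) = 8^22 * C_22.
C_22 = C(2*22, 22)/(23) = 2104098963720/23 = 91482563640.
So 8^22 * 91482563640 = 73786976294838206464 * 91482563640 = 6750221754695707626346339368960.

6750221754695707626346339368960


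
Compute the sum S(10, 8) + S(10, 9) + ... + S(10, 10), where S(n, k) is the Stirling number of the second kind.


By definition, S(n, k) counts partitions of an n-set into exactly k nonempty blocks.
Computing row n = 10 for k = 8..10:
S(10, k): 750, 45, 1
Sum = 796.

796


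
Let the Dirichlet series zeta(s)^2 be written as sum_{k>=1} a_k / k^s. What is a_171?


The Dirichlet convolution of the constant function 1 with itself gives (1 * 1)(k) = sum_{d | k} 1 = d(k), the number of positive divisors of k.
Since zeta(s) = sum_{k>=1} 1/k^s, we have zeta(s)^2 = sum_{k>=1} d(k)/k^s, so a_k = d(k).
For k = 171: the divisors are 1, 3, 9, 19, 57, 171.
Count = 6.

6


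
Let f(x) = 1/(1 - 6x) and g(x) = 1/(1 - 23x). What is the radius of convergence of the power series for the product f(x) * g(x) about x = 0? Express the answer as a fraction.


The radius of 1/(1 - 6x) is 1/6 (nearest singularity at x = 1/6), and the radius of 1/(1 - 23x) is 1/23.
The product f(x)*g(x) = 1/((1 - 6x)(1 - 23x)) has singularities at both 1/6 and 1/23, so its radius of convergence is the distance to the nearest one:
min(1/6, 1/23) = 1/23.

1/23


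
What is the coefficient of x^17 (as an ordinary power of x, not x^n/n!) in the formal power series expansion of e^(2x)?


The exponential series is e^y = sum_{k>=0} y^k / k!. Substituting y = 2x gives
e^(2x) = sum_{k>=0} 2^k x^k / k!.
So the coefficient of x^n is a^n/n! with a = 2, n = 17:
2^17 / 17! = 131072/355687428096000 = 4/10854718875

4/10854718875


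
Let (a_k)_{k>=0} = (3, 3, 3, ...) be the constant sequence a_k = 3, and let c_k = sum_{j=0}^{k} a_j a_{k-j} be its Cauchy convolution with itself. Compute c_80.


Since a_j = 3 for all j >= 0, the convolution sum becomes
c_k = sum_{j=0}^{k} 3 * 3 = 9 * (k + 1).
Equivalently, the generating function of (a_k) is 3/(1 - x) and its square is 9/(1 - x)^2 = sum_{k>=0} 9(k + 1) x^k.
For k = 80: 9 * 81 = 729.

729


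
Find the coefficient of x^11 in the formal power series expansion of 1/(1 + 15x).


Write 1/(1 + c x) = 1/(1 - (-c) x) and apply the geometric-series identity
1/(1 - y) = sum_{k>=0} y^k to get 1/(1 + c x) = sum_{k>=0} (-c)^k x^k.
So the coefficient of x^k is (-c)^k = (-1)^k * c^k.
Here c = 15 and k = 11:
(-15)^11 = -1 * 8649755859375 = -8649755859375

-8649755859375


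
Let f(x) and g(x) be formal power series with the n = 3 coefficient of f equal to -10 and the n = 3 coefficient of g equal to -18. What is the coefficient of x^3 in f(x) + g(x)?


Addition of formal power series is termwise.
The coefficient of x^3 in f + g = -10 + -18
= -28

-28


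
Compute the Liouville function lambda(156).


The Liouville function is lambda(k) = (-1)^Omega(k), where Omega(k) counts the prime factors of k with multiplicity.
Factoring: 156 = 2 * 2 * 3 * 13, so Omega(156) = 4.
lambda(156) = (-1)^4 = 1.

1


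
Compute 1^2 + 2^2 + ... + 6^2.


This power sum has a closed form given by Faulhaber's formula
sum_{k=1}^{m} k^p = (1 / (p + 1)) * sum_{j=0}^{p} C(p + 1, j) B_j m^(p + 1 - j),
but for small m direct computation is fastest:
1 + 4 + 9 + 16 + 25 + 36 = 91.

91


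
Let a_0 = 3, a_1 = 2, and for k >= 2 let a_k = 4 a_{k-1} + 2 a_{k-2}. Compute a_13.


Iterating the recurrence forward:
a_0 = 3
a_1 = 2
a_2 = 4*2 + 2*3 = 14
a_3 = 4*14 + 2*2 = 60
a_4 = 4*60 + 2*14 = 268
a_5 = 4*268 + 2*60 = 1192
a_6 = 4*1192 + 2*268 = 5304
a_7 = 4*5304 + 2*1192 = 23600
a_8 = 4*23600 + 2*5304 = 105008
a_9 = 4*105008 + 2*23600 = 467232
a_10 = 4*467232 + 2*105008 = 2078944
a_11 = 4*2078944 + 2*467232 = 9250240
a_12 = 4*9250240 + 2*2078944 = 41158848
a_13 = 4*41158848 + 2*9250240 = 183135872
So a_13 = 183135872.

183135872


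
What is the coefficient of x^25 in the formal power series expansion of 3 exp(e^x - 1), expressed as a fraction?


exp(e^x - 1) is the exponential generating function for the Bell numbers Bell_k: exp(e^x - 1) = sum_{k>=0} Bell_k x^k / k!.
So the coefficient of x^25 in 3 exp(e^x - 1) is 3 Bell_25 / 25!.
Computing: Bell_25 = 4638590332229999353 and 25! = 15511210043330985984000000, giving
3 * 4638590332229999353/15511210043330985984000000 = 356814640940769181/397723334444384256000000.

356814640940769181/397723334444384256000000


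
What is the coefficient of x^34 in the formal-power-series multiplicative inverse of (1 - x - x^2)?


Let the inverse be f(x) = sum_{k>=0} a_k x^k. From f(x) * (1 - x - x^2) = 1 and matching coefficients:
 x^0: a_0 = 1.
 x^1: a_1 - a_0 = 0, so a_1 = 1.
 x^k (k >= 2): a_k - a_{k-1} - a_{k-2} = 0, i.e. a_k = a_{k-1} + a_{k-2}.
This is the Fibonacci-type recurrence shifted so that a_0 = a_1 = 1.
Iterating: a_0=1, a_1=1, a_2=2, a_3=3, a_4=5, a_5=8, a_6=13, a_7=21, a_8=34, a_9=55, ...
a_34 = 9227465.

9227465


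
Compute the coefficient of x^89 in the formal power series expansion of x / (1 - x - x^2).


Let f(x) = sum_{k>=0} a_k x^k. Multiplying f(x) * (1 - x - x^2) = x and matching coefficients gives a_0 = 0, a_1 = 1, and a_k = a_{k-1} + a_{k-2} for k >= 2. These are the Fibonacci numbers F_k.
Iterating from F_0 = 0, F_1 = 1:
F_0=0, F_1=1, F_2=1, F_3=2, F_4=3, F_5=5, F_6=8, F_7=13, F_8=21, F_9=34, ...
F_89 = 1779979416004714189.

1779979416004714189


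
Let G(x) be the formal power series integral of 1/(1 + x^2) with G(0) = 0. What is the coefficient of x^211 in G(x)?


1/(1 + x^2) = sum_{j>=0} (-1)^j x^(2j). Integrating termwise with G(0) = 0:
G(x) = sum_{j>=0} (-1)^j x^(2j+1) / (2j+1) = arctan(x).
Only odd powers are nonzero. For x^211 write 211 = 2*105 + 1, giving
(-1)^105 / 211 = -1/211 = -1/211.

-1/211


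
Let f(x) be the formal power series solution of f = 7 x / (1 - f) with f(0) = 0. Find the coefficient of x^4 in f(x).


Apply Lagrange inversion: f = 7 x * phi(f) with phi(t) = 1/(1 - t), so
[x^n] f = 7^n * (1/n) [t^(n-1)] phi(t)^n = 7^n * (1/n) [t^(n-1)] (1 - t)^(-n) = 7^n * (1/n) C(2n - 2, n - 1) = 7^n * C_{n-1}.
For n = 4: C_3 = C(6, 3) / 4 = 20/4 = 5.
With the 7^4 = 2401 factor, the coefficient is 2401 * 5 = 12005.

12005


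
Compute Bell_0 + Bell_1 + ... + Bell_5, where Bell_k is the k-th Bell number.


Recall Bell_k counts set partitions of a k-set (with Bell_0 = 1 by convention).
Bell_0 through Bell_5: 1, 1, 2, 5, 15, 52
Sum = 1 + 1 + 2 + 5 + 15 + 52 = 76.

76


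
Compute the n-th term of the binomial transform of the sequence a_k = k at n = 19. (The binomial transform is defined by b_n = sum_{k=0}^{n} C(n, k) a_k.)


With a_k = k, b_n = sum_{k=0}^{n} C(n, k) k. Using k * C(n, k) = n * C(n-1, k-1) gives b_n = n * sum_{k>=1} C(n-1, k-1) = n * 2^(n-1).
For n = 19: 19 * 2^18 = 19 * 262144 = 4980736.

4980736


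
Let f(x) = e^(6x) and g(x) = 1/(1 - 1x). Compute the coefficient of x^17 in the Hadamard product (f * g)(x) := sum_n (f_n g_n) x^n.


Expanding: f_k = 6^k/k! (from e^(6x)) and g_k = 1^k (from 1/(1 - 1x)). So the Hadamard coefficient (f * g)_k = 6^k 1^k / k! = (6)^k / k!.
For k = 17: 6^17/17! = 16926659444736/355687428096000 = 708588/14889875.

708588/14889875


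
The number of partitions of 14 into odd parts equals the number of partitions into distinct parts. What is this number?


Computing partitions of 14 into odd parts (1, 3, 5, ...):
Using the generating function prod_{k>=0} 1/(1-x^(2k+1)),
the count is 22

22


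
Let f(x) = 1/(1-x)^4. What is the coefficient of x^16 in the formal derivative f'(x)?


Differentiate: d/dx [ 1/(1-x)^r ] = r / (1-x)^(r+1).
Here r = 4, so f'(x) = 4 / (1-x)^5.
The expansion of 1/(1-x)^(r+1) has coefficient of x^n equal to C(n+r, r).
So the coefficient of x^16 in f'(x) is
4 * C(20, 4) = 4 * 4845 = 19380

19380


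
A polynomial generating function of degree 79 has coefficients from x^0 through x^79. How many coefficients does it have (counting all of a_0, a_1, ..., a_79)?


A polynomial of degree 79 takes the form a_0 + a_1 x + ... + a_79 x^79.
The number of coefficients is 79 + 1 = 80.

80


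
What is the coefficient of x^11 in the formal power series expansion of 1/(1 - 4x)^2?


The general identity 1/(1 - c x)^r = sum_{k>=0} c^k C(k + r - 1, r - 1) x^k follows by substituting y = c x into 1/(1 - y)^r = sum_{k>=0} C(k + r - 1, r - 1) y^k.
For c = 4, r = 2, k = 11:
4^11 * C(12, 1) = 4194304 * 12 = 50331648.

50331648


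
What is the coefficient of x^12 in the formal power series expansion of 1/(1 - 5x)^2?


The general identity 1/(1 - c x)^r = sum_{k>=0} c^k C(k + r - 1, r - 1) x^k follows by substituting y = c x into 1/(1 - y)^r = sum_{k>=0} C(k + r - 1, r - 1) y^k.
For c = 5, r = 2, k = 12:
5^12 * C(13, 1) = 244140625 * 13 = 3173828125.

3173828125


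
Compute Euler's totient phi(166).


phi(n) counts integers in [1, n] coprime to n. Using the multiplicative formula phi(n) = n * prod_{p | n} (1 - 1/p):
166 = 2 * 83, so
phi(166) = 166 * (1 - 1/2) * (1 - 1/83) = 82.

82


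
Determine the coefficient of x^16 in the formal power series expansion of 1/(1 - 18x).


The geometric series identity gives 1/(1 - c x) = sum_{k>=0} c^k x^k, so the coefficient of x^k is c^k.
Here c = 18 and k = 16.
Computing: 18^16 = 121439531096594251776

121439531096594251776
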